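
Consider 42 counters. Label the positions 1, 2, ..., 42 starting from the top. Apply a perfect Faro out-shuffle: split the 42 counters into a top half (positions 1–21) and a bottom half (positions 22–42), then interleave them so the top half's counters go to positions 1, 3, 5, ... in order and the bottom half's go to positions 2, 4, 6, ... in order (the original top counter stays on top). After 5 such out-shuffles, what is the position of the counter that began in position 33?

41

Track the counter's position through each out-shuffle:
33 → 24 → 6 → 11 → 21 → 41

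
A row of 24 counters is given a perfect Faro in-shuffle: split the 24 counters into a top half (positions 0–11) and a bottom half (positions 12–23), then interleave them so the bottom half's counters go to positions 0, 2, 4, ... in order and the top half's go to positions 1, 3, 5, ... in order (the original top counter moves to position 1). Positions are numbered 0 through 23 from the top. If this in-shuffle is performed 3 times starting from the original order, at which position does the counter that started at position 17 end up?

18

Track the counter's position through each in-shuffle:
17 → 10 → 21 → 18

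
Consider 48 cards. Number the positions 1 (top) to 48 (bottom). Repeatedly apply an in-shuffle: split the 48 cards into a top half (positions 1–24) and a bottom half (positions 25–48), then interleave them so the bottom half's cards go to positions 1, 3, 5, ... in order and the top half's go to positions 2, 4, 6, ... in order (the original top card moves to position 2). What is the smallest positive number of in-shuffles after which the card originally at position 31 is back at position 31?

21

Follow position 31 under repeated in-shuffles:
31 → 13 → 26 → 3 → 6 → 12 → 24 → 48 → ... → 31 (length 21)
It first returns after 21 in-shuffles.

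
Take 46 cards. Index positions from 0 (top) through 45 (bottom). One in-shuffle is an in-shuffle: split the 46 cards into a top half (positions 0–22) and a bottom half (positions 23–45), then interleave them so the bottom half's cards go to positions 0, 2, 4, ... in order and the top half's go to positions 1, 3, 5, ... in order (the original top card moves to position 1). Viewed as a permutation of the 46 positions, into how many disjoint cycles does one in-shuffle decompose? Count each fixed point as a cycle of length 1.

Trace each unvisited position around until it returns:
(0 1 3 7 15 31 ... len 23) (4 9 19 39 32 18 ... len 23)
2 cycles in total.

2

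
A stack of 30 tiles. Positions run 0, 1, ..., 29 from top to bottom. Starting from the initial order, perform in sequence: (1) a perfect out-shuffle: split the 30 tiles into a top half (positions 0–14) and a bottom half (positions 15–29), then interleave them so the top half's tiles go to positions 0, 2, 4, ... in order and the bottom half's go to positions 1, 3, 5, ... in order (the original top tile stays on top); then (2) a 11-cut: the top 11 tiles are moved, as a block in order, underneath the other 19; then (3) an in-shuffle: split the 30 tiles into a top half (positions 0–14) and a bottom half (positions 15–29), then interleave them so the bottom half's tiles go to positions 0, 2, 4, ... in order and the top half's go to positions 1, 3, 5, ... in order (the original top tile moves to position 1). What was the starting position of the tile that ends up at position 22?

18

Undo the operations in reverse order, starting from position 22:
  undo op 3 (in-shuffle, from bottom half): 22 ← 26
  undo op 2 (cut 11): 26 ← 7
  undo op 1 (out-shuffle, from bottom half): 7 ← 18
So the tile at position 22 came from original position 18.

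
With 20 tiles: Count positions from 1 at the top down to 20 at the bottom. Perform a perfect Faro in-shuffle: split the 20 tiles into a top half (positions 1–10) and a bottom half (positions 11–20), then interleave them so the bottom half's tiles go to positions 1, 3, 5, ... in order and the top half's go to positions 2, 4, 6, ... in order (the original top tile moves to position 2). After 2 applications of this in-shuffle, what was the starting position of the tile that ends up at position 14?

Work backwards from position 14, undoing one in-shuffle at a time:
14 ← 7 ← 14
So the tile now at position 14 started at position 14.

14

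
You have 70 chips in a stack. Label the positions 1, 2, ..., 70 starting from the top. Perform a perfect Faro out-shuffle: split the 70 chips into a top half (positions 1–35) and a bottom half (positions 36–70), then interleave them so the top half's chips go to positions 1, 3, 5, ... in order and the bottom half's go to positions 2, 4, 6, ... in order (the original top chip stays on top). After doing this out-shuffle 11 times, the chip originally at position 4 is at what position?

4

Track the chip's position through each out-shuffle:
4 → 7 → 13 → 25 → 49 → 28 → 55 → 40 → 10 → 19 → 37 → 4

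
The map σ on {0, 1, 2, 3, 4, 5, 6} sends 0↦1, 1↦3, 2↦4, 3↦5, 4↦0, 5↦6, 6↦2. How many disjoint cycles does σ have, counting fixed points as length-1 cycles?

1

Cycle decomposition: (0 1 3 5 6 2 4).
1 cycle.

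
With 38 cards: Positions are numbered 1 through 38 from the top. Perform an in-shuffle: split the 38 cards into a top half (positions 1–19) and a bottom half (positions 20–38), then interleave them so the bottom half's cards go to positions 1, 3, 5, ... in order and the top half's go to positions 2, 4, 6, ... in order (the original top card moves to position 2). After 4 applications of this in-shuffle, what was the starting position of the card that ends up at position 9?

3

Work backwards from position 9, undoing one in-shuffle at a time:
9 ← 24 ← 12 ← 6 ← 3
So the card now at position 9 started at position 3.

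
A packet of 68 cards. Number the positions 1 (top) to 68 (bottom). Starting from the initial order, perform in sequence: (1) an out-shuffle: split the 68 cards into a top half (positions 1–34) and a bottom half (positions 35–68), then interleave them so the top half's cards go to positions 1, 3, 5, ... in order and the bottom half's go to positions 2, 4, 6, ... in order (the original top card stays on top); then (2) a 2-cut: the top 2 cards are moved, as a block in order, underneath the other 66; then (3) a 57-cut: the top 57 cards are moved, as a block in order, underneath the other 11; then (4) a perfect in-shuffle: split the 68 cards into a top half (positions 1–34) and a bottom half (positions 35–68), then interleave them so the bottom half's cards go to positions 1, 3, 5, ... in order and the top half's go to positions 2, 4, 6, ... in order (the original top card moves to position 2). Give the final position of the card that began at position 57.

41

Track the card from position 57 forward through each operation:
  after op 1 (out-shuffle): 57 → 46
  after op 2 (cut 2): 46 → 44
  after op 3 (cut 57): 44 → 55
  after op 4 (in-shuffle): 55 → 41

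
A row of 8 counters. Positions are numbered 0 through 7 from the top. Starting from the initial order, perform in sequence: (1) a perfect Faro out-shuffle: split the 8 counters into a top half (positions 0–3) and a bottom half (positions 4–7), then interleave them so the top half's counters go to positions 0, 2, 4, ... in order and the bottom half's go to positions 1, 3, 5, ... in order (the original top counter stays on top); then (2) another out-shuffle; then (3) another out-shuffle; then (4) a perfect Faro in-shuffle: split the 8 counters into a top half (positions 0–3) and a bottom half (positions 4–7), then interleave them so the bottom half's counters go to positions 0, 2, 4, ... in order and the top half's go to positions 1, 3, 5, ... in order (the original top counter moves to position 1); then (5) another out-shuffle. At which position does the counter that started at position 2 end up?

Track the counter from position 2 forward through each operation:
  after op 1 (out-shuffle): 2 → 4
  after op 2 (out-shuffle): 4 → 1
  after op 3 (out-shuffle): 1 → 2
  after op 4 (in-shuffle): 2 → 5
  after op 5 (out-shuffle): 5 → 3

3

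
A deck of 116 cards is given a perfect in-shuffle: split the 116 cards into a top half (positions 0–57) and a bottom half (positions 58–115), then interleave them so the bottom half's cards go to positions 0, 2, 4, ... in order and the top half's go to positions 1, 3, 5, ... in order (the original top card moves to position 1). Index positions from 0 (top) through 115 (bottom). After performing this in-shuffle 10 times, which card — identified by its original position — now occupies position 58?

1

Work backwards from position 58, undoing one in-shuffle at a time:
58 ← 87 ← 43 ← 21 ← 10 ← 63 ← 31 ← 15 ← 7 ← 3 ← 1
So the card now at position 58 started at position 1.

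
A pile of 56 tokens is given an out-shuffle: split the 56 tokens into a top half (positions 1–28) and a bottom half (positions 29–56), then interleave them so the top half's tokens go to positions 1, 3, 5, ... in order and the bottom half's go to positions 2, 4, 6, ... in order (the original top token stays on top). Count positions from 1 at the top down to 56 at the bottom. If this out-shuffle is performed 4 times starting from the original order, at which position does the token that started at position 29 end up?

9

Track the token's position through each out-shuffle:
29 → 2 → 3 → 5 → 9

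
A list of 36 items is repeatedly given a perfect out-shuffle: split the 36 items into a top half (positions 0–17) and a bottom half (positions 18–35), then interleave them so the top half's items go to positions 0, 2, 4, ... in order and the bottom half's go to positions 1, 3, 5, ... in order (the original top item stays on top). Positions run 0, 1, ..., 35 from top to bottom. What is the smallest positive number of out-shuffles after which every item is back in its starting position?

The out-shuffle permutes the 36 positions with cycle lengths [1, 1, 3, 3, 4, 12, 12].
Every item is home exactly when every cycle has completed a whole number of laps, i.e. after lcm(1, 3, 4, 12) = 12 out-shuffles.

12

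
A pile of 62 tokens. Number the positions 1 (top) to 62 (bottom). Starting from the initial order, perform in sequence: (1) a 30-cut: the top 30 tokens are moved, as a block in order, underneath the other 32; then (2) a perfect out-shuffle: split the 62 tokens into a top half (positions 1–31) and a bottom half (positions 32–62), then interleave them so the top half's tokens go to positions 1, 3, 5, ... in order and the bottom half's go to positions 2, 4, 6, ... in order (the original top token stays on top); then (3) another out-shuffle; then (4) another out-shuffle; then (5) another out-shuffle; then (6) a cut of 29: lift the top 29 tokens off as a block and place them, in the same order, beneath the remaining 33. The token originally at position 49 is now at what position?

16

Track the token from position 49 forward through each operation:
  after op 1 (cut 30): 49 → 19
  after op 2 (out-shuffle): 19 → 37
  after op 3 (out-shuffle): 37 → 12
  after op 4 (out-shuffle): 12 → 23
  after op 5 (out-shuffle): 23 → 45
  after op 6 (cut 29): 45 → 16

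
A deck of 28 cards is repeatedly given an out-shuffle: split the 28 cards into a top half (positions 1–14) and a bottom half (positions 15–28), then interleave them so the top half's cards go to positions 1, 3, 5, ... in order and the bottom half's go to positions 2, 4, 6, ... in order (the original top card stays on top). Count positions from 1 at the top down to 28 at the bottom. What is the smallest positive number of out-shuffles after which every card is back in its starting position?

18

The out-shuffle permutes the 28 positions with cycle lengths [1, 1, 2, 6, 18].
Every card is home exactly when every cycle has completed a whole number of laps, i.e. after lcm(1, 2, 6, 18) = 18 out-shuffles.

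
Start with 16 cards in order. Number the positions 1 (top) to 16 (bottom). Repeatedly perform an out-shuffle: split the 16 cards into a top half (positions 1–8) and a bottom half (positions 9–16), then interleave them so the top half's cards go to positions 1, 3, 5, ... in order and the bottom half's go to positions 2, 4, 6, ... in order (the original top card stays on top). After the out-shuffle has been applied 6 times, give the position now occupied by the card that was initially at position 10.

7

Track the card's position through each out-shuffle:
10 → 4 → 7 → 13 → 10 → 4 → 7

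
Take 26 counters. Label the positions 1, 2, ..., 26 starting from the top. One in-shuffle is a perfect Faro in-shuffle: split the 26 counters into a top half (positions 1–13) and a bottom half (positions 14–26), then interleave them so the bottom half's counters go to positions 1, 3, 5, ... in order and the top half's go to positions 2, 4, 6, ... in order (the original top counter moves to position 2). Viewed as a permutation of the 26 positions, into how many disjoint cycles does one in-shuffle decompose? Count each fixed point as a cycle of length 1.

3

Trace each unvisited position around until it returns:
(1 2 4 8 16 5 ... len 18) (3 6 12 24 21 15) (9 18)
3 cycles in total.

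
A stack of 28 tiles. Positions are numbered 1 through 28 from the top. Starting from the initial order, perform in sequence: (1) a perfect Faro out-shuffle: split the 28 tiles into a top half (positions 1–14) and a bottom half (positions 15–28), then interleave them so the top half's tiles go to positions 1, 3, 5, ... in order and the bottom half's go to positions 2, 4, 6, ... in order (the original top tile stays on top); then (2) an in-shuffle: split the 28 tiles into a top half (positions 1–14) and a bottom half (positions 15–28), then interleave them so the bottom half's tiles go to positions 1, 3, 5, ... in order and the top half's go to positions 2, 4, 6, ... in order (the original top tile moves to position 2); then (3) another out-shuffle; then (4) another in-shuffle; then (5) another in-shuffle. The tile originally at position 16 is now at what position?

2

Track the tile from position 16 forward through each operation:
  after op 1 (out-shuffle): 16 → 4
  after op 2 (in-shuffle): 4 → 8
  after op 3 (out-shuffle): 8 → 15
  after op 4 (in-shuffle): 15 → 1
  after op 5 (in-shuffle): 1 → 2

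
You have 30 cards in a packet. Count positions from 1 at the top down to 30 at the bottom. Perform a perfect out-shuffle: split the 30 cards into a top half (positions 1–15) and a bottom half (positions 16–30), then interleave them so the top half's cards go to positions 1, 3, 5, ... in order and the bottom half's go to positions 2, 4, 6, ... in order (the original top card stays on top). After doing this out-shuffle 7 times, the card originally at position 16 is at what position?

Track the card's position through each out-shuffle:
16 → 2 → 3 → 5 → 9 → 17 → 4 → 7

7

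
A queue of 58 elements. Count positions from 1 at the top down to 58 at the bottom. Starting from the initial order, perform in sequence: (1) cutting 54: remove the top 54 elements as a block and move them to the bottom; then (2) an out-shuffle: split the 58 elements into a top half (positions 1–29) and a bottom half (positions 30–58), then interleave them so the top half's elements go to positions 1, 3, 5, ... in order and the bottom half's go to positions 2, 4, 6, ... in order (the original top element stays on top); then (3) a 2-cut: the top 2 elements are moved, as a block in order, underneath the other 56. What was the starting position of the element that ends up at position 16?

34

Undo the operations in reverse order, starting from position 16:
  undo op 3 (cut 2): 16 ← 18
  undo op 2 (out-shuffle, from bottom half): 18 ← 38
  undo op 1 (cut 54): 38 ← 34
So the element at position 16 came from original position 34.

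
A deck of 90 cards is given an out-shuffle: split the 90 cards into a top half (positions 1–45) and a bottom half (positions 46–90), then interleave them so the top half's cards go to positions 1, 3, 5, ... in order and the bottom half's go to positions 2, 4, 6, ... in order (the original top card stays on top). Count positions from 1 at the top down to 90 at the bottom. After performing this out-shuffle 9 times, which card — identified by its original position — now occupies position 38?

Work backwards from position 38, undoing one out-shuffle at a time:
38 ← 64 ← 77 ← 39 ← 20 ← 55 ← 28 ← 59 ← 30 ← 60
So the card now at position 38 started at position 60.

60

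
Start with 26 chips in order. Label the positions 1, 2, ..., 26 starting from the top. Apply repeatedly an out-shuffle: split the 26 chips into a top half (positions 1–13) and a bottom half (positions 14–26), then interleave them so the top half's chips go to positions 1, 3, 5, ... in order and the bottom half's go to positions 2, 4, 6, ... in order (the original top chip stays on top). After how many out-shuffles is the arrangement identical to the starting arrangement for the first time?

20

The out-shuffle permutes the 26 positions with cycle lengths [1, 1, 4, 20].
Every chip is home exactly when every cycle has completed a whole number of laps, i.e. after lcm(1, 4, 20) = 20 out-shuffles.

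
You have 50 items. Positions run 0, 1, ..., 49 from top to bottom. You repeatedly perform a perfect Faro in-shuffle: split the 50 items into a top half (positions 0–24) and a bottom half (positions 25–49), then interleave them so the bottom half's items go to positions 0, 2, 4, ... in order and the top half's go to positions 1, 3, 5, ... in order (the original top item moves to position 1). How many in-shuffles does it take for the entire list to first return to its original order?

8

The in-shuffle permutes the 50 positions with cycle lengths [2, 8, 8, 8, 8, 8, 8].
Every item is home exactly when every cycle has completed a whole number of laps, i.e. after lcm(2, 8) = 8 in-shuffles.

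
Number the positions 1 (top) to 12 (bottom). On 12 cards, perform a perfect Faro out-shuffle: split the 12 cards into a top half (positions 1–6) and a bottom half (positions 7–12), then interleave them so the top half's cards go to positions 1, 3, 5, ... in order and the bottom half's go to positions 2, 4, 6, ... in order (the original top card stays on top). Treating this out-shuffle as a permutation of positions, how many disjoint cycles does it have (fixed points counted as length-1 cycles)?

Trace each unvisited position around until it returns:
(1) (2 3 5 9 6 11 10 8 4 7) (12)
3 cycles in total.

3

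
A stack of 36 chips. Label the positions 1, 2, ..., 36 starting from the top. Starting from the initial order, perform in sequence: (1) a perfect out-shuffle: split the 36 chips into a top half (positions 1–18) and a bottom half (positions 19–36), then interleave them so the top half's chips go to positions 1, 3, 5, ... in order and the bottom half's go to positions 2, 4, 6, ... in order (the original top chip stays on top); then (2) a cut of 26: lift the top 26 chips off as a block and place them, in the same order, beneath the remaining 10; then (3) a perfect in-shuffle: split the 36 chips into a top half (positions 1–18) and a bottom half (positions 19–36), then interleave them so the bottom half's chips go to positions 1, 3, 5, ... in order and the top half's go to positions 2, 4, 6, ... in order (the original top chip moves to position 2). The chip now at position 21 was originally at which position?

Undo the operations in reverse order, starting from position 21:
  undo op 3 (in-shuffle, from bottom half): 21 ← 29
  undo op 2 (cut 26): 29 ← 19
  undo op 1 (out-shuffle, from top half): 19 ← 10
So the chip at position 21 came from original position 10.

10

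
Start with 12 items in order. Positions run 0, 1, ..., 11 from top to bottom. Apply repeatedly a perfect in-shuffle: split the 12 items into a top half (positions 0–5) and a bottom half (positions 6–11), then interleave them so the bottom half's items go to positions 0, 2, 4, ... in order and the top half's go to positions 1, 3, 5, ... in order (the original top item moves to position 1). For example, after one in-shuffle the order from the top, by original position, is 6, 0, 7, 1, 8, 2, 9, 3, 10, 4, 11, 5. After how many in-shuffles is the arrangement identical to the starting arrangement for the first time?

12

The in-shuffle permutes the 12 positions with cycle lengths [12].
Every item is home exactly when every cycle has completed a whole number of laps, i.e. after lcm(12) = 12 in-shuffles.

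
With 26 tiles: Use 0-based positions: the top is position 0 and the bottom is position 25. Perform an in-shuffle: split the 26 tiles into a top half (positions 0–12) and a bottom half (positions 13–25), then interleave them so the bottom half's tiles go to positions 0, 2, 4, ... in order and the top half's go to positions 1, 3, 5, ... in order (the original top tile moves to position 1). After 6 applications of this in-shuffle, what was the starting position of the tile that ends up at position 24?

15

Work backwards from position 24, undoing one in-shuffle at a time:
24 ← 25 ← 12 ← 19 ← 9 ← 4 ← 15
So the tile now at position 24 started at position 15.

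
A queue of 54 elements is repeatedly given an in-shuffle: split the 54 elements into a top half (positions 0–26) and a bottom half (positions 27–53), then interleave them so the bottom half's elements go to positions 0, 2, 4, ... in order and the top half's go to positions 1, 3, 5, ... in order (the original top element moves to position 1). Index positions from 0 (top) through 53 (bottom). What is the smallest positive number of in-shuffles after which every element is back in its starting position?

20

The in-shuffle permutes the 54 positions with cycle lengths [4, 10, 20, 20].
Every element is home exactly when every cycle has completed a whole number of laps, i.e. after lcm(4, 10, 20) = 20 in-shuffles.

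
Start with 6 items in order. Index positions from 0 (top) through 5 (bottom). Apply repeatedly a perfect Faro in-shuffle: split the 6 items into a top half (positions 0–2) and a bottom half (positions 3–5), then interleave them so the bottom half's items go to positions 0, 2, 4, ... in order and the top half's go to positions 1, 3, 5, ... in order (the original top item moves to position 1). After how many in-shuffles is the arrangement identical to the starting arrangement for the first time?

3

The in-shuffle permutes the 6 positions with cycle lengths [3, 3].
Every item is home exactly when every cycle has completed a whole number of laps, i.e. after lcm(3) = 3 in-shuffles.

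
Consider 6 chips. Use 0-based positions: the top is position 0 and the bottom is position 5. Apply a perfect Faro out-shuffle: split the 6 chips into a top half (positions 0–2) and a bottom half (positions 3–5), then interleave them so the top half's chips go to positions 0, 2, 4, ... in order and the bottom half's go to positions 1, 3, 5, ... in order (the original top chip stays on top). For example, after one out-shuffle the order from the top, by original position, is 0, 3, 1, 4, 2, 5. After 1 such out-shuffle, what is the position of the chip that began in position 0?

Position 0 is a fixed point of every out-shuffle, so the chip never moves.

0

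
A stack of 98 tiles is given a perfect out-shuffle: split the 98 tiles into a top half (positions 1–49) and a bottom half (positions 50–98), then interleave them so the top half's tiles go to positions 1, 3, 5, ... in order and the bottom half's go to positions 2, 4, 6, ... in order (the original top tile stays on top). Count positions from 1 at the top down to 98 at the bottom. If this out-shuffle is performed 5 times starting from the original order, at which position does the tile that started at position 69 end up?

43

Track the tile's position through each out-shuffle:
69 → 40 → 79 → 60 → 22 → 43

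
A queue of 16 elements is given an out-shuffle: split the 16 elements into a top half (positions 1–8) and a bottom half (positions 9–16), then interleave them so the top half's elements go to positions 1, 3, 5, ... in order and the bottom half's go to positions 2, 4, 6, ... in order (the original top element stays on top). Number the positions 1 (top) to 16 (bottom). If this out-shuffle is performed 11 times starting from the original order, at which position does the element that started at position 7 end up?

4

Track the element's position through each out-shuffle:
7 → 13 → 10 → 4 → 7 → 13 → 10 → 4 → 7 → 13 → 10 → 4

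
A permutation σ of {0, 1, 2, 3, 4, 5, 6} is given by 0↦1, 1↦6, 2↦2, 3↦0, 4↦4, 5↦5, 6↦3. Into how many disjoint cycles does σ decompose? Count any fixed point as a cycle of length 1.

Cycle decomposition: (0 1 6 3) (2) (4) (5).
4 cycles.

4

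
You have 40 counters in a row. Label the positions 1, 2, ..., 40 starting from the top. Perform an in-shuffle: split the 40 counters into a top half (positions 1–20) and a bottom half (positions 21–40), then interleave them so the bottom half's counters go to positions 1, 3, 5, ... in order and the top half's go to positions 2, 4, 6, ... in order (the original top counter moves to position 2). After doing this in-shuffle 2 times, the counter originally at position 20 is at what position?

39

Track the counter's position through each in-shuffle:
20 → 40 → 39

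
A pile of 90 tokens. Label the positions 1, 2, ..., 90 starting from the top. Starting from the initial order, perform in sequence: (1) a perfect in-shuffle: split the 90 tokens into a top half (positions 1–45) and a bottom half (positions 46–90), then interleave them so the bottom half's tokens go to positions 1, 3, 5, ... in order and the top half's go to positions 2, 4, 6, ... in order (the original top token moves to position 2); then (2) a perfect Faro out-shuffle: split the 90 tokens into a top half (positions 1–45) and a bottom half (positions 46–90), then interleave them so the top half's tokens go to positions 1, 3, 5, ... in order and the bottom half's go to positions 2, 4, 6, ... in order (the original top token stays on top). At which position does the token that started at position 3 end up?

Track the token from position 3 forward through each operation:
  after op 1 (in-shuffle): 3 → 6
  after op 2 (out-shuffle): 6 → 11

11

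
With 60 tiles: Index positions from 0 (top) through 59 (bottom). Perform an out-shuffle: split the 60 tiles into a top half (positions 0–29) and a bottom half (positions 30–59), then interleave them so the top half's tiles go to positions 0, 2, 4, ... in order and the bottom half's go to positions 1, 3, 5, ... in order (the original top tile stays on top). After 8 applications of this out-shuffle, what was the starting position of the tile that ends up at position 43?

11

Work backwards from position 43, undoing one out-shuffle at a time:
43 ← 51 ← 55 ← 57 ← 58 ← 29 ← 44 ← 22 ← 11
So the tile now at position 43 started at position 11.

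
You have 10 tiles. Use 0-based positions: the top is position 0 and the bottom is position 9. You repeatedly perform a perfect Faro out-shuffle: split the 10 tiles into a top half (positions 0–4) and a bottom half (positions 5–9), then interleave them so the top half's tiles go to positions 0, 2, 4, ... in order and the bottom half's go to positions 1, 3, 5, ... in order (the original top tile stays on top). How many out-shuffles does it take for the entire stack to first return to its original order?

The out-shuffle permutes the 10 positions with cycle lengths [1, 1, 2, 6].
Every tile is home exactly when every cycle has completed a whole number of laps, i.e. after lcm(1, 2, 6) = 6 out-shuffles.

6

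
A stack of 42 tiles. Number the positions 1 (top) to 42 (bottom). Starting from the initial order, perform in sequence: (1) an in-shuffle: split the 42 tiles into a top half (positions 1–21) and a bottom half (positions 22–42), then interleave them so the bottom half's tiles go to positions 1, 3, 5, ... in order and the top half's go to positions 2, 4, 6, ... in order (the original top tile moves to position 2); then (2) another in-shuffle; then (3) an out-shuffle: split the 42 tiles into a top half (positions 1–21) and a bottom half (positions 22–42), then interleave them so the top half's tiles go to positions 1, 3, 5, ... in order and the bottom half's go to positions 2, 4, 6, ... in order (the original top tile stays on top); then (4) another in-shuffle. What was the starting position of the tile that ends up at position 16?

Undo the operations in reverse order, starting from position 16:
  undo op 4 (in-shuffle, from top half): 16 ← 8
  undo op 3 (out-shuffle, from bottom half): 8 ← 25
  undo op 2 (in-shuffle, from bottom half): 25 ← 34
  undo op 1 (in-shuffle, from top half): 34 ← 17
So the tile at position 16 came from original position 17.

17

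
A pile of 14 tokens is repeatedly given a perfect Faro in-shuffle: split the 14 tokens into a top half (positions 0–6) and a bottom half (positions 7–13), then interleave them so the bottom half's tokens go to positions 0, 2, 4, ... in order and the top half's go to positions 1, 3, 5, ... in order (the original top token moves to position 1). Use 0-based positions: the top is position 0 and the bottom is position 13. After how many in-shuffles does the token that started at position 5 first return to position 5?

Follow position 5 under repeated in-shuffles:
5 → 11 → 8 → 2 → 5
It first returns after 4 in-shuffles.

4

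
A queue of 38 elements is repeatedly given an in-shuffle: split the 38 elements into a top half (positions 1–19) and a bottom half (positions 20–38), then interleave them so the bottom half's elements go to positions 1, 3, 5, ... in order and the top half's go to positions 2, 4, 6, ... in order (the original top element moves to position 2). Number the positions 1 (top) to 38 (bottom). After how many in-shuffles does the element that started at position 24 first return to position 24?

Follow position 24 under repeated in-shuffles:
24 → 9 → 18 → 36 → 33 → 27 → 15 → 30 → 21 → 3 → 6 → 12 → 24
It first returns after 12 in-shuffles.

12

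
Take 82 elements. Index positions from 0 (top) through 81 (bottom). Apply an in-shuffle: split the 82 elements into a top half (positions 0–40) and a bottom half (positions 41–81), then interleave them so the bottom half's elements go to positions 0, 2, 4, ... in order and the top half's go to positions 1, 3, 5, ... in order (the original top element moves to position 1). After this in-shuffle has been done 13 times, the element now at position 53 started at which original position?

40

Work backwards from position 53, undoing one in-shuffle at a time:
53 ← 26 ← 54 ← 68 ← 75 ← ... ← 40 (13 steps).
So the element now at position 53 started at position 40.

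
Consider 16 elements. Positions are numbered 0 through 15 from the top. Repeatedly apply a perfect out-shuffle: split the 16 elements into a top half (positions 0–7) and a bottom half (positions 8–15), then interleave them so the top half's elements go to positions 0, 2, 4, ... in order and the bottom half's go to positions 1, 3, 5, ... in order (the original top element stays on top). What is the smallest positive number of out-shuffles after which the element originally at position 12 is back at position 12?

Follow position 12 under repeated out-shuffles:
12 → 9 → 3 → 6 → 12
It first returns after 4 out-shuffles.

4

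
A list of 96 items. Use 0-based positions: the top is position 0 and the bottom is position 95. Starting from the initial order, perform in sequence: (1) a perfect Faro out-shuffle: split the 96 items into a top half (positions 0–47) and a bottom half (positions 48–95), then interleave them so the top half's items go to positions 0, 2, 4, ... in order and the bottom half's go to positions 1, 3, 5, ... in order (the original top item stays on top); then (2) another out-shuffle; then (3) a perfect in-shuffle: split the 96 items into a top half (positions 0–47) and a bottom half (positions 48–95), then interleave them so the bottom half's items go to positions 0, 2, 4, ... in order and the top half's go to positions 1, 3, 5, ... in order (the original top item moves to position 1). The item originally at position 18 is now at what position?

Track the item from position 18 forward through each operation:
  after op 1 (out-shuffle): 18 → 36
  after op 2 (out-shuffle): 36 → 72
  after op 3 (in-shuffle): 72 → 48

48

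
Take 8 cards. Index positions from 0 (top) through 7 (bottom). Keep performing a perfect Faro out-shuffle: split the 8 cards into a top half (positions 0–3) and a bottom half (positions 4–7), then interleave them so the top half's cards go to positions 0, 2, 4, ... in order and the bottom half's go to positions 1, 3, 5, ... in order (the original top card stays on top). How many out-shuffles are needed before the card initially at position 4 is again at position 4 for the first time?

3

Follow position 4 under repeated out-shuffles:
4 → 1 → 2 → 4
It first returns after 3 out-shuffles.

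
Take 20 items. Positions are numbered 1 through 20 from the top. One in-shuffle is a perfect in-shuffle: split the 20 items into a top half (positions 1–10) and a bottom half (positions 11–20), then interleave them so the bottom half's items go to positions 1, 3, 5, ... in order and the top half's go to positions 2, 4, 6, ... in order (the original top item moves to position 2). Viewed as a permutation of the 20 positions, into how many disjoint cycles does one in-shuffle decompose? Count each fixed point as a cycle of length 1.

Trace each unvisited position around until it returns:
(1 2 4 8 16 11) (3 6 12) (5 10 20 19 17 13) (7 14) (9 18 15)
5 cycles in total.

5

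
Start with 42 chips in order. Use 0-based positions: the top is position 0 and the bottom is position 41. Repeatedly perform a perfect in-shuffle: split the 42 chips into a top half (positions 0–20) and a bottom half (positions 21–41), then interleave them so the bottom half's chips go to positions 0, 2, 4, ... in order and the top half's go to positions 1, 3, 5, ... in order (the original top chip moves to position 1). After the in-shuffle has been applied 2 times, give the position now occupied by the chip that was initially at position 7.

Track the chip's position through each in-shuffle:
7 → 15 → 31

31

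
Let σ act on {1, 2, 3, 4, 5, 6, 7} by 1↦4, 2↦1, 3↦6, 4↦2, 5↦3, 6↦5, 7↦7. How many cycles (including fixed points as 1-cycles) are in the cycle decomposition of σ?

3

Cycle decomposition: (1 4 2) (3 6 5) (7).
3 cycles.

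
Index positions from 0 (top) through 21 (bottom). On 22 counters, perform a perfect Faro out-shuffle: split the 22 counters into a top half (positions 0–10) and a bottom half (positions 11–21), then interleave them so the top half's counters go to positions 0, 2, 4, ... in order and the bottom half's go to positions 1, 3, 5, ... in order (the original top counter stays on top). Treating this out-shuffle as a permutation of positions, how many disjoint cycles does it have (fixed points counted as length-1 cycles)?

Trace each unvisited position around until it returns:
(0) (1 2 4 8 16 11) (3 6 12) (5 10 20 19 17 13) (7 14) (9 18 15) (21)
7 cycles in total.

7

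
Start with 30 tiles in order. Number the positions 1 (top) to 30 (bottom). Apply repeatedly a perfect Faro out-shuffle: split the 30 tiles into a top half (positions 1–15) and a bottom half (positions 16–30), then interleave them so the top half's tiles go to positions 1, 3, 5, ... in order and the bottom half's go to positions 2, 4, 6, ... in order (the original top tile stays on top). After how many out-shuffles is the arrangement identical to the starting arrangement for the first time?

28

The out-shuffle permutes the 30 positions with cycle lengths [1, 1, 28].
Every tile is home exactly when every cycle has completed a whole number of laps, i.e. after lcm(1, 28) = 28 out-shuffles.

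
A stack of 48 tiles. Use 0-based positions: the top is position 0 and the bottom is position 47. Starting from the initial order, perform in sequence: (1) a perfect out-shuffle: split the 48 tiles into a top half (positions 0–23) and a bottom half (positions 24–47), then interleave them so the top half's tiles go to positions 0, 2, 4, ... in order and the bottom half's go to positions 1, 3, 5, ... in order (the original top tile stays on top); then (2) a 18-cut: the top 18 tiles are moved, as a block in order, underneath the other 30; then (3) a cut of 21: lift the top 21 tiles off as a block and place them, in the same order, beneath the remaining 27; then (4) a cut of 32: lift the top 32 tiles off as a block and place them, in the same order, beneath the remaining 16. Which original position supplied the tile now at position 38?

30

Undo the operations in reverse order, starting from position 38:
  undo op 4 (cut 32): 38 ← 22
  undo op 3 (cut 21): 22 ← 43
  undo op 2 (cut 18): 43 ← 13
  undo op 1 (out-shuffle, from bottom half): 13 ← 30
So the tile at position 38 came from original position 30.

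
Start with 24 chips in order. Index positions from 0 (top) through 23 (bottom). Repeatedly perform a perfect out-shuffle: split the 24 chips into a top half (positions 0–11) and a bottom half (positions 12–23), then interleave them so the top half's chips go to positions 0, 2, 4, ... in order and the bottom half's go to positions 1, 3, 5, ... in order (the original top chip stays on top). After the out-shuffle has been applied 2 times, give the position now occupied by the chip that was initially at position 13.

6

Track the chip's position through each out-shuffle:
13 → 3 → 6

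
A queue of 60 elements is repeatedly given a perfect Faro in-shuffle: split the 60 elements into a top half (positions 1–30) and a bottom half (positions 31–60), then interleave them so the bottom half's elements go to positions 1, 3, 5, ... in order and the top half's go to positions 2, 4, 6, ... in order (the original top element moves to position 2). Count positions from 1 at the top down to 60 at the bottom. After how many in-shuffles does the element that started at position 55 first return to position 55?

60

Follow position 55 under repeated in-shuffles:
55 → 49 → 37 → 13 → 26 → 52 → 43 → 25 → ... → 55 (length 60)
It first returns after 60 in-shuffles.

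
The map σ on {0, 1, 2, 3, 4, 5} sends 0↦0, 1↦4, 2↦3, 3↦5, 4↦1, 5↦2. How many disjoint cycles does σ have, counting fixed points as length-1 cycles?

Cycle decomposition: (0) (1 4) (2 3 5).
3 cycles.

3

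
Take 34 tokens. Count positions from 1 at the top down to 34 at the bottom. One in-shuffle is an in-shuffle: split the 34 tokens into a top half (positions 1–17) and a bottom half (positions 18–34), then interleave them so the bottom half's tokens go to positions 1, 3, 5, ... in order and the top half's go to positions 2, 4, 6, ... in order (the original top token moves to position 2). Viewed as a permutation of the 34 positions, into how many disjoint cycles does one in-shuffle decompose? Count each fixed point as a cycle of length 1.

5

Trace each unvisited position around until it returns:
(1 2 4 8 16 32 ... len 12) (3 6 12 24 13 26 ... len 12) (5 10 20) (7 14 28 21) (15 30 25)
5 cycles in total.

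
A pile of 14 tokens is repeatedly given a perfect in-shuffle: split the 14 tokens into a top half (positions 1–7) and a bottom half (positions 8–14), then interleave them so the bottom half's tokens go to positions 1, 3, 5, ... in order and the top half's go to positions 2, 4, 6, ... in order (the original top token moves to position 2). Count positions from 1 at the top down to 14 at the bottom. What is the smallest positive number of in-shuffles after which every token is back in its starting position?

4

The in-shuffle permutes the 14 positions with cycle lengths [2, 4, 4, 4].
Every token is home exactly when every cycle has completed a whole number of laps, i.e. after lcm(2, 4) = 4 in-shuffles.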